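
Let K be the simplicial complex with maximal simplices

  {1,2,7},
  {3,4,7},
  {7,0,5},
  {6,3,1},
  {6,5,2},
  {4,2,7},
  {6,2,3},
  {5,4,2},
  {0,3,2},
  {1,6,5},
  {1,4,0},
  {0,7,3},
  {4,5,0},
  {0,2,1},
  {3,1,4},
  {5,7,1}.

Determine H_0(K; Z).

We work with the vertex ordering 0 < 1 < 2 < 3 < 4 < 5 < 6 < 7. The simplices of K, each written with vertices in increasing order, are:

  0-simplices (8): [0], [1], [2], [3], [4], [5], [6], [7]
  1-simplices (24): (24 of them)
  2-simplices (16): [0,1,2], [0,1,4], [0,2,3], [0,3,7], [0,4,5], [0,5,7], [1,2,7], [1,3,4], [1,3,6], [1,5,6], [1,5,7], [2,3,6], [2,4,5], [2,4,7], [2,5,6], [3,4,7]

so the chain groups are C_0 ≅ Z^8, C_1 ≅ Z^24, C_2 ≅ Z^16.

Boundary ∂_1: C_1 → C_0 maps an edge to its endpoints' difference, ∂[p,q] = q − p. For instance
  ∂[1,4] = [4] − [1].
The 8×24 boundary matrix has rank 7 and Smith normal form diag(1,1,1,1,1,1,1).

∂_2: C_2 → C_1 sends each 2-simplex [p,q,r] to [q,r] − [p,r] + [p,q]. For instance
  ∂[3,4,7] = [4,7] − [3,7] + [3,4],
  ∂[0,4,5] = [4,5] − [0,5] + [0,4].
The resulting 24×16 matrix has rank 15, and its Smith normal form has invariant factors (1,1,1,1,1,1,1,1,1,1,1,1,1,1,1).

Now H_k = ker ∂_k / im ∂_{k+1}, so:

  H_0: rank C_0 − rank ∂_1 = 8 − 7 = 1, and the invariant factors of ∂_1 are all 1, so H_0 ≅ Z.

H_0 = Z.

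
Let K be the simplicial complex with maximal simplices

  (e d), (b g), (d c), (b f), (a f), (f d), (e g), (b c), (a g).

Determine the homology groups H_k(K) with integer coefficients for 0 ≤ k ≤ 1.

Fix the vertex order a < b < c < d < e < f < g and write every simplex with vertices in increasing order. Then dim K = 1 and the simplices of K are:

  0-simplices (7): a, b, c, d, e, f, g
  1-simplices (9): af, ag, bc, bf, bg, cd, de, df, eg

giving chain groups C_0 ≅ Z^7, C_1 ≅ Z^9.

∂_1: C_1 → C_0 sends each edge [p,q] (with p < q) to q − p. For instance
  ∂bc = c − b.
The 7×9 boundary matrix has rank 6 and Smith normal form diag(1,1,1,1,1,1).

From H_k ≅ ker(∂_k) / im(∂_{k+1}) we obtain:

  H_0: rank C_0 − rank ∂_1 = 7 − 6 = 1, and the invariant factors of ∂_1 are all 1, so H_0 = Z.
  H_1: rank ker ∂_1 − rank ∂_2 = (9 − 6) − 0 = 3, and there is no ∂_2, so H_1 = Z^3.

As a check, the Euler characteristic is 7 − 9 = -2, which agrees with 1 − 3 = -2.

H_0 ≅ Z,  H_1 ≅ Z^3.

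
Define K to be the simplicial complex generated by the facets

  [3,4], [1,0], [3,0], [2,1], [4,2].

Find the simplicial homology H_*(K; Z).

H_0 ≅ Z,  H_1 ≅ Z.

We work with the vertex ordering 0 < 1 < 2 < 3 < 4. The simplices of K, each written with vertices in increasing order, are:

  0-simplices (5): [0], [1], [2], [3], [4]
  1-simplices (5): [0,1], [0,3], [1,2], [2,4], [3,4]

so the chain groups are C_0 ≅ Z^5, C_1 ≅ Z^5.

∂_1: C_1 → C_0 sends each edge [p,q] (with p < q) to q − p.
The 5×5 boundary matrix has rank 4 and Smith normal form diag(1,1,1,1).

Computing H_k = (kernel of ∂_k) / (image of ∂_{k+1}):

  H_0: rank C_0 − rank ∂_1 = 5 − 4 = 1, and the invariant factors of ∂_1 are all 1, so H_0 ≅ Z.
  H_1: rank ker ∂_1 − rank ∂_2 = (5 − 4) − 0 = 1, and there is no ∂_2, so H_1 ≅ Z.

(K is a triangulation of the circle S^1.)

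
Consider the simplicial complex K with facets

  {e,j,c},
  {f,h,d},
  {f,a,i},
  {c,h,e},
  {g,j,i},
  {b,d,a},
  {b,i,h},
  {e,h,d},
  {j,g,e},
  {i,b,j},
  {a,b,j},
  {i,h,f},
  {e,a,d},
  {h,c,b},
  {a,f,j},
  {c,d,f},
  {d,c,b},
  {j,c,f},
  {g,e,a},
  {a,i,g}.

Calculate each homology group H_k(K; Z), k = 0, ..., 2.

We work with the vertex ordering a < b < c < d < e < f < g < h < i < j. The simplices of K, each written with vertices in increasing order, are:

  0-simplices (10): a, b, c, d, e, f, g, h, i, j
  1-simplices (30): ab, ad, ae, af, ag, ai, aj, bc, bd, bh, bi, bj, cd, ce, cf, ch, cj, de, df, dh, eg, eh, ej, fh, fi, fj, gi, gj, hi, ij
  2-simplices (20): abd, abj, ade, aeg, afi, afj, agi, bcd, bch, bhi, bij, cdf, ceh, cej, cfj, deh, dfh, egj, fhi, gij

Hence C_0 ≅ Z^10, C_1 ≅ Z^30, C_2 ≅ Z^20.

The boundary map ∂_1: C_1 → C_0 is given by ∂[p,q] = [q] − [p]. For instance
  ∂af = f − a.
The 10×30 boundary matrix has rank 9 and Smith normal form diag(1,1,1,1,1,1,1,1,1).

The boundary map ∂_2: C_2 → C_1 acts by ∂[p,q,r] = [q,r] − [p,r] + [p,q]. For instance
  ∂dfh = fh − dh + df,
  ∂cdf = df − cf + cd.
The resulting 30×20 matrix has rank 20, and its Smith normal form has invariant factors (1,1,1,1,1,1,1,1,1,1,1,1,1,1,1,1,1,1,1,2).

Reading off H_k = ker ∂_k / im ∂_{k+1}:

  H_0: rank C_0 − rank ∂_1 = 10 − 9 = 1, and the invariant factors of ∂_1 are all 1, so H_0 ≅ Z.
  H_1: rank ker ∂_1 − rank ∂_2 = (30 − 9) − 20 = 1, and ∂_2 has invariant factor 2 > 1, so H_1 ≅ Z ⊕ Z/2Z.
  H_2: rank ker ∂_2 − rank ∂_3 = (20 − 20) − 0 = 0, and there is no ∂_3, so H_2 ≅ 0.

As a check, the Euler characteristic is 10 − 30 + 20 = 0, which agrees with 1 − 1 + 0 = 0.

H_0 ≅ Z,  H_1 ≅ Z ⊕ Z/2Z,  H_2 = 0.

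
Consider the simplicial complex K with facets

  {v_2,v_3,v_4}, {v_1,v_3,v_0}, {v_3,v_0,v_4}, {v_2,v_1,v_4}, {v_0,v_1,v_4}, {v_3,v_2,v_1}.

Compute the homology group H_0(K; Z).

H_0 = Z.

We work with the vertex ordering v_0 < v_1 < v_2 < v_3 < v_4. The simplices of K, each written with vertices in increasing order, are:

  0-simplices (5): [v_0], [v_1], [v_2], [v_3], [v_4]
  1-simplices (9): [v_0,v_1], [v_0,v_3], [v_0,v_4], [v_1,v_2], [v_1,v_3], [v_1,v_4], [v_2,v_3], [v_2,v_4], [v_3,v_4]
  2-simplices (6): [v_0,v_1,v_3], [v_0,v_1,v_4], [v_0,v_3,v_4], [v_1,v_2,v_3], [v_1,v_2,v_4], [v_2,v_3,v_4]

giving chain groups C_0 ≅ Z^5, C_1 ≅ Z^9, C_2 ≅ Z^6.

Boundary ∂_1: C_1 → C_0 sends each edge [p,q] (with p < q) to q − p. For instance
  ∂[v_1,v_3] = [v_3] − [v_1].
This gives a 5×9 integer matrix of rank 4; reducing to Smith normal form yields diagonal entries (1,1,1,1).

∂_2: C_2 → C_1 acts by ∂[p,q,r] = [q,r] − [p,r] + [p,q]. For instance
  ∂[v_0,v_3,v_4] = [v_3,v_4] − [v_0,v_4] + [v_0,v_3],
  ∂[v_1,v_2,v_4] = [v_2,v_4] − [v_1,v_4] + [v_1,v_2].
This gives a 9×6 integer matrix of rank 5; reducing to Smith normal form yields diagonal entries (1,1,1,1,1).

Computing H_k = (kernel of ∂_k) / (image of ∂_{k+1}):

  H_0: rank C_0 − rank ∂_1 = 5 − 4 = 1, and the invariant factors of ∂_1 are all 1, so H_0 = Z.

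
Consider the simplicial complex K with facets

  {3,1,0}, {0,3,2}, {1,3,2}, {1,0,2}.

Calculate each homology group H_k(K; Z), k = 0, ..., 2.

Order the vertices as 0 < 1 < 2 < 3. Listing each simplex with vertices in this order, K has dimension 2 with simplices:

  0-simplices (4): [0], [1], [2], [3]
  1-simplices (6): [0,1], [0,2], [0,3], [1,2], [1,3], [2,3]
  2-simplices (4): [0,1,2], [0,1,3], [0,2,3], [1,2,3]

giving chain groups C_0 ≅ Z^4, C_1 ≅ Z^6, C_2 ≅ Z^4.

Boundary ∂_1: C_1 → C_0 is given by ∂[p,q] = [q] − [p].
This gives a 4×6 integer matrix of rank 3; reducing to Smith normal form yields diagonal entries (1,1,1).

The boundary map ∂_2: C_2 → C_1 sends each 2-simplex [p,q,r] to [q,r] − [p,r] + [p,q]. For instance
  ∂[0,1,3] = [1,3] − [0,3] + [0,1],
  ∂[0,2,3] = [2,3] − [0,3] + [0,2].
The 6×4 boundary matrix has rank 3 and Smith normal form diag(1,1,1).

Now H_k = ker ∂_k / im ∂_{k+1}, so:

  H_0: rank C_0 − rank ∂_1 = 4 − 3 = 1, and the invariant factors of ∂_1 are all 1, so H_0 ≅ Z.
  H_1: rank ker ∂_1 − rank ∂_2 = (6 − 3) − 3 = 0, and the invariant factors of ∂_2 are all 1, so H_1 ≅ 0.
  H_2: rank ker ∂_2 − rank ∂_3 = (4 − 3) − 0 = 1, and there is no ∂_3, so H_2 ≅ Z.

H_0 ≅ Z,  H_1 = 0,  H_2 ≅ Z.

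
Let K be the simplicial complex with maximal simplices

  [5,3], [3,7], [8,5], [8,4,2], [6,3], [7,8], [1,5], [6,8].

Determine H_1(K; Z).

H_1 ≅ Z^2.

Take the total order 1 < 2 < 3 < 4 < 5 < 6 < 7 < 8 on the vertex set. Then K (dimension 2) consists of the simplices:

  0-simplices (8): [1], [2], [3], [4], [5], [6], [7], [8]
  1-simplices (10): [1,5], [2,4], [2,8], [3,5], [3,6], [3,7], [4,8], [5,8], [6,8], [7,8]
  2-simplices (1): [2,4,8]

Hence C_0 ≅ Z^8, C_1 ≅ Z^10, C_2 ≅ Z^1.

The boundary map ∂_1: C_1 → C_0 sends each edge [p,q] (with p < q) to q − p. For instance
  ∂[1,5] = [5] − [1].
The resulting 8×10 matrix has rank 7, and its Smith normal form has invariant factors (1,1,1,1,1,1,1).

The boundary map ∂_2: C_2 → C_1 sends each 2-simplex [p,q,r] to [q,r] − [p,r] + [p,q]. For instance
  ∂[2,4,8] = [4,8] − [2,8] + [2,4].
The 10×1 boundary matrix has rank 1 and Smith normal form diag(1).

From H_k ≅ ker(∂_k) / im(∂_{k+1}) we obtain:

  H_1: rank ker ∂_1 − rank ∂_2 = (10 − 7) − 1 = 2, and the invariant factors of ∂_2 are all 1, so H_1 = Z^2.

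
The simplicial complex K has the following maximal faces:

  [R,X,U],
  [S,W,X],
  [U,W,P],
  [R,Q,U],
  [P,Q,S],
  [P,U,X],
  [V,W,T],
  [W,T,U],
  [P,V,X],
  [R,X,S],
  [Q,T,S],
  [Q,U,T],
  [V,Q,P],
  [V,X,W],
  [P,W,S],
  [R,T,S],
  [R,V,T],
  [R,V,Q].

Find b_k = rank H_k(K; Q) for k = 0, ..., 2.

b_0 = 1, b_1 = 1, b_2 = 0.

We work with the vertex ordering P < Q < R < S < T < U < V < W < X. The simplices of K, each written with vertices in increasing order, are:

  0-simplices (9): P, Q, R, S, T, U, V, W, X
  1-simplices (27): PQ, PS, PU, PV, PW, PX, QR, QS, QT, QU, QV, RS, RT, RU, RV, RX, ST, SW, SX, TU, TV, TW, UW, UX, VW, VX, WX
  2-simplices (18): PQS, PQV, PSW, PUW, PUX, PVX, QRU, QRV, QST, QTU, RST, RSX, RTV, RUX, SWX, TUW, TVW, VWX

Hence C_0 ≅ Z^9, C_1 ≅ Z^27, C_2 ≅ Z^18.

∂_1: C_1 → C_0 is given by ∂[p,q] = [q] − [p].
This gives a 9×27 integer matrix of rank 8; reducing to Smith normal form yields diagonal entries (1,1,1,1,1,1,1,1).

The boundary map ∂_2: C_2 → C_1 maps a triangle to the signed sum of its edges. For instance
  ∂QTU = TU − QU + QT,
  ∂QST = ST − QT + QS.
This gives a 27×18 integer matrix of rank 18; reducing to Smith normal form yields diagonal entries (1,1,1,1,1,1,1,1,1,1,1,1,1,1,1,1,1,2).

Reading off H_k = ker ∂_k / im ∂_{k+1}:

  H_0: rank C_0 − rank ∂_1 = 9 − 8 = 1, and the invariant factors of ∂_1 are all 1, so H_0 = Z.
  H_1: rank ker ∂_1 − rank ∂_2 = (27 − 8) − 18 = 1, and ∂_2 has invariant factor 2 > 1, so H_1 = Z ⊕ Z/2.
  H_2: rank ker ∂_2 − rank ∂_3 = (18 − 18) − 0 = 0, and there is no ∂_3, so H_2 = 0.

As a check, the Euler characteristic is 9 − 27 + 18 = 0, which agrees with 1 − 1 + 0 = 0.

Hence the Betti numbers are b_0 = 1, b_1 = 1, b_2 = 0.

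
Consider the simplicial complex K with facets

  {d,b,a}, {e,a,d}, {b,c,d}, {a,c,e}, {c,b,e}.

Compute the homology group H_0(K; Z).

H_0 = Z.

We work with the vertex ordering a < b < c < d < e. The simplices of K, each written with vertices in increasing order, are:

  0-simplices (5): a, b, c, d, e
  1-simplices (10): ab, ac, ad, ae, bc, bd, be, cd, ce, de
  2-simplices (5): abd, ace, ade, bcd, bce

giving chain groups C_0 ≅ Z^5, C_1 ≅ Z^10, C_2 ≅ Z^5.

Boundary ∂_1: C_1 → C_0 maps an edge to its endpoints' difference, ∂[p,q] = q − p.
The resulting 5×10 matrix has rank 4, and its Smith normal form has invariant factors (1,1,1,1).

∂_2: C_2 → C_1 acts by ∂[p,q,r] = [q,r] − [p,r] + [p,q]. For instance
  ∂bcd = cd − bd + bc,
  ∂ace = ce − ae + ac.
This gives a 10×5 integer matrix of rank 5; reducing to Smith normal form yields diagonal entries (1,1,1,1,1).

Computing H_k = (kernel of ∂_k) / (image of ∂_{k+1}):

  H_0: rank C_0 − rank ∂_1 = 5 − 4 = 1, and the invariant factors of ∂_1 are all 1, so H_0 ≅ Z.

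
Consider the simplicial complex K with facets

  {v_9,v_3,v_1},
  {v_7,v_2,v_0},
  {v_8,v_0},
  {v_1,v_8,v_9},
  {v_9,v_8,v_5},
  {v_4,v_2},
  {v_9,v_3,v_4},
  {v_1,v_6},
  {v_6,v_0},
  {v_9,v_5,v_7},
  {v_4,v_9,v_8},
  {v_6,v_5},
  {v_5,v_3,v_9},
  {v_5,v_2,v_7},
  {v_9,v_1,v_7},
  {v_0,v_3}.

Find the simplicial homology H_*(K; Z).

H_0 = Z,  H_1 = Z^5,  H_2 = 0.

We work with the vertex ordering v_0 < v_1 < v_2 < v_3 < v_4 < v_5 < v_6 < v_7 < v_8 < v_9. The simplices of K, each written with vertices in increasing order, are:

  0-simplices (10): [v_0], [v_1], [v_2], [v_3], [v_4], [v_5], [v_6], [v_7], [v_8], [v_9]
  1-simplices (24): (24 of them)
  2-simplices (10): [v_0,v_2,v_7], [v_1,v_3,v_9], [v_1,v_7,v_9], [v_1,v_8,v_9], [v_2,v_5,v_7], [v_3,v_4,v_9], [v_3,v_5,v_9], [v_4,v_8,v_9], [v_5,v_7,v_9], [v_5,v_8,v_9]

Hence C_0 ≅ Z^10, C_1 ≅ Z^24, C_2 ≅ Z^10.

Boundary ∂_1: C_1 → C_0 maps an edge to its endpoints' difference, ∂[p,q] = q − p.
As a 10×24 matrix over Z this has rank 9, with invariant factors (1,1,1,1,1,1,1,1,1).

∂_2: C_2 → C_1 maps a triangle to the signed sum of its edges. For instance
  ∂[v_1,v_3,v_9] = [v_3,v_9] − [v_1,v_9] + [v_1,v_3],
  ∂[v_3,v_5,v_9] = [v_5,v_9] − [v_3,v_9] + [v_3,v_5].
This gives a 24×10 integer matrix of rank 10; reducing to Smith normal form yields diagonal entries (1,1,1,1,1,1,1,1,1,1).

Computing H_k = (kernel of ∂_k) / (image of ∂_{k+1}):

  H_0: rank C_0 − rank ∂_1 = 10 − 9 = 1, and the invariant factors of ∂_1 are all 1, so H_0 ≅ Z.
  H_1: rank ker ∂_1 − rank ∂_2 = (24 − 9) − 10 = 5, and the invariant factors of ∂_2 are all 1, so H_1 ≅ Z^5.
  H_2: rank ker ∂_2 − rank ∂_3 = (10 − 10) − 0 = 0, and there is no ∂_3, so H_2 ≅ 0.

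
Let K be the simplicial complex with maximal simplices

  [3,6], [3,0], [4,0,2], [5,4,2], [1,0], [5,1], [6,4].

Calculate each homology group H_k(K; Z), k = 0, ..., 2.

We work with the vertex ordering 0 < 1 < 2 < 3 < 4 < 5 < 6. The simplices of K, each written with vertices in increasing order, are:

  0-simplices (7): [0], [1], [2], [3], [4], [5], [6]
  1-simplices (10): [0,1], [0,2], [0,3], [0,4], [1,5], [2,4], [2,5], [3,6], [4,5], [4,6]
  2-simplices (2): [0,2,4], [2,4,5]

so the chain groups are C_0 ≅ Z^7, C_1 ≅ Z^10, C_2 ≅ Z^2.

Boundary ∂_1: C_1 → C_0 is given by ∂[p,q] = [q] − [p]. For instance
  ∂[2,4] = [4] − [2].
This gives a 7×10 integer matrix of rank 6; reducing to Smith normal form yields diagonal entries (1,1,1,1,1,1).

Boundary ∂_2: C_2 → C_1 sends each 2-simplex [p,q,r] to [q,r] − [p,r] + [p,q]. For instance
  ∂[0,2,4] = [2,4] − [0,4] + [0,2],
  ∂[2,4,5] = [4,5] − [2,5] + [2,4].
The resulting 10×2 matrix has rank 2, and its Smith normal form has invariant factors (1,1).

Now H_k = ker ∂_k / im ∂_{k+1}, so:

  H_0: rank C_0 − rank ∂_1 = 7 − 6 = 1, and the invariant factors of ∂_1 are all 1, so H_0 ≅ Z.
  H_1: rank ker ∂_1 − rank ∂_2 = (10 − 6) − 2 = 2, and the invariant factors of ∂_2 are all 1, so H_1 ≅ Z^2.
  H_2: rank ker ∂_2 − rank ∂_3 = (2 − 2) − 0 = 0, and there is no ∂_3, so H_2 ≅ 0.

H_0 ≅ Z,  H_1 ≅ Z^2,  H_2 = 0.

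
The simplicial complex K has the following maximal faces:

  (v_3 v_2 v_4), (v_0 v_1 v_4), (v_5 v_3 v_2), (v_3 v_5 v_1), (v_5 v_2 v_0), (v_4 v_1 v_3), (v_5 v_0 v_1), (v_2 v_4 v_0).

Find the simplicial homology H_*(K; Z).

H_0 ≅ Z,  H_1 = 0,  H_2 ≅ Z.

Order the vertices as v_0 < v_1 < v_2 < v_3 < v_4 < v_5. Listing each simplex with vertices in this order, K has dimension 2 with simplices:

  0-simplices (6): [v_0], [v_1], [v_2], [v_3], [v_4], [v_5]
  1-simplices (12): [v_0,v_1], [v_0,v_2], [v_0,v_4], [v_0,v_5], [v_1,v_3], [v_1,v_4], [v_1,v_5], [v_2,v_3], [v_2,v_4], [v_2,v_5], [v_3,v_4], [v_3,v_5]
  2-simplices (8): [v_0,v_1,v_4], [v_0,v_1,v_5], [v_0,v_2,v_4], [v_0,v_2,v_5], [v_1,v_3,v_4], [v_1,v_3,v_5], [v_2,v_3,v_4], [v_2,v_3,v_5]

so the chain groups are C_0 ≅ Z^6, C_1 ≅ Z^12, C_2 ≅ Z^8.

The boundary map ∂_1: C_1 → C_0 maps an edge to its endpoints' difference, ∂[p,q] = q − p. For instance
  ∂[v_3,v_5] = [v_5] − [v_3].
As a 6×12 matrix over Z this has rank 5, with invariant factors (1,1,1,1,1).

∂_2: C_2 → C_1 sends each 2-simplex [p,q,r] to [q,r] − [p,r] + [p,q]. For instance
  ∂[v_2,v_3,v_4] = [v_3,v_4] − [v_2,v_4] + [v_2,v_3],
  ∂[v_0,v_2,v_5] = [v_2,v_5] − [v_0,v_5] + [v_0,v_2].
The 12×8 boundary matrix has rank 7 and Smith normal form diag(1,1,1,1,1,1,1).

Now H_k = ker ∂_k / im ∂_{k+1}, so:

  H_0: rank C_0 − rank ∂_1 = 6 − 5 = 1, and the invariant factors of ∂_1 are all 1, so H_0 ≅ Z.
  H_1: rank ker ∂_1 − rank ∂_2 = (12 − 5) − 7 = 0, and the invariant factors of ∂_2 are all 1, so H_1 ≅ 0.
  H_2: rank ker ∂_2 − rank ∂_3 = (8 − 7) − 0 = 1, and there is no ∂_3, so H_2 ≅ Z.

As a check, the Euler characteristic is 6 − 12 + 8 = 2, which agrees with 1 − 0 + 1 = 2.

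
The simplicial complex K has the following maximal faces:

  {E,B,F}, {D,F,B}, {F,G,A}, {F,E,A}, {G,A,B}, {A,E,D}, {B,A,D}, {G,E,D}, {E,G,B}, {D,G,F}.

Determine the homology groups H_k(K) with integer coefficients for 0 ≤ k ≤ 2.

H_0 = Z,  H_1 = Z/2,  H_2 = 0.

We work with the vertex ordering A < B < D < E < F < G. The simplices of K, each written with vertices in increasing order, are:

  0-simplices (6): A, B, D, E, F, G
  1-simplices (15): AB, AD, AE, AF, AG, BD, BE, BF, BG, DE, DF, DG, EF, EG, FG
  2-simplices (10): ABD, ABG, ADE, AEF, AFG, BDF, BEF, BEG, DEG, DFG

Hence C_0 ≅ Z^6, C_1 ≅ Z^15, C_2 ≅ Z^10.

The boundary map ∂_1: C_1 → C_0 maps an edge to its endpoints' difference, ∂[p,q] = q − p. For instance
  ∂AE = E − A.
The resulting 6×15 matrix has rank 5, and its Smith normal form has invariant factors (1,1,1,1,1).

The boundary map ∂_2: C_2 → C_1 maps a triangle to the signed sum of its edges. For instance
  ∂AEF = EF − AF + AE,
  ∂DEG = EG − DG + DE.
As a 15×10 matrix over Z this has rank 10, with invariant factors (1,1,1,1,1,1,1,1,1,2).

From H_k ≅ ker(∂_k) / im(∂_{k+1}) we obtain:

  H_0: rank C_0 − rank ∂_1 = 6 − 5 = 1, and the invariant factors of ∂_1 are all 1, so H_0 = Z.
  H_1: rank ker ∂_1 − rank ∂_2 = (15 − 5) − 10 = 0, and ∂_2 has invariant factor 2 > 1, so H_1 = Z/2.
  H_2: rank ker ∂_2 − rank ∂_3 = (10 − 10) − 0 = 0, and there is no ∂_3, so H_2 = 0.

(K is a triangulation of the real projective plane RP^2.)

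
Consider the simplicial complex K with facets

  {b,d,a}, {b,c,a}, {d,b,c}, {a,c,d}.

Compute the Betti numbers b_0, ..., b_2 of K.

b_0 = 1, b_1 = 0, b_2 = 1.

Fix the vertex order a < b < c < d and write every simplex with vertices in increasing order. Then dim K = 2 and the simplices of K are:

  0-simplices (4): a, b, c, d
  1-simplices (6): ab, ac, ad, bc, bd, cd
  2-simplices (4): abc, abd, acd, bcd

giving chain groups C_0 ≅ Z^4, C_1 ≅ Z^6, C_2 ≅ Z^4.

∂_1: C_1 → C_0 maps an edge to its endpoints' difference, ∂[p,q] = q − p. For instance
  ∂ac = c − a.
As a 4×6 matrix over Z this has rank 3, with invariant factors (1,1,1).

The boundary map ∂_2: C_2 → C_1 acts by ∂[p,q,r] = [q,r] − [p,r] + [p,q]. For instance
  ∂abc = bc − ac + ab,
  ∂acd = cd − ad + ac.
This gives a 6×4 integer matrix of rank 3; reducing to Smith normal form yields diagonal entries (1,1,1).

Now H_k = ker ∂_k / im ∂_{k+1}, so:

  H_0: rank C_0 − rank ∂_1 = 4 − 3 = 1, and the invariant factors of ∂_1 are all 1, so H_0 ≅ Z.
  H_1: rank ker ∂_1 − rank ∂_2 = (6 − 3) − 3 = 0, and the invariant factors of ∂_2 are all 1, so H_1 ≅ 0.
  H_2: rank ker ∂_2 − rank ∂_3 = (4 − 3) − 0 = 1, and there is no ∂_3, so H_2 ≅ Z.

Hence the Betti numbers are b_0 = 1, b_1 = 0, b_2 = 1.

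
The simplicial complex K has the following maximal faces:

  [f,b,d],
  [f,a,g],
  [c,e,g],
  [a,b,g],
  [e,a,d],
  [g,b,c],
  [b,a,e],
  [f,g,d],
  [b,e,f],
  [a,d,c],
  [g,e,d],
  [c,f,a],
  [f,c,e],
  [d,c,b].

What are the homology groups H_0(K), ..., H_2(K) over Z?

We work with the vertex ordering a < b < c < d < e < f < g. The simplices of K, each written with vertices in increasing order, are:

  0-simplices (7): a, b, c, d, e, f, g
  1-simplices (21): ab, ac, ad, ae, af, ag, bc, bd, be, bf, bg, cd, ce, cf, cg, de, df, dg, ef, eg, fg
  2-simplices (14): abe, abg, acd, acf, ade, afg, bcd, bcg, bdf, bef, cef, ceg, deg, dfg

so the chain groups are C_0 ≅ Z^7, C_1 ≅ Z^21, C_2 ≅ Z^14.

∂_1: C_1 → C_0 maps an edge to its endpoints' difference, ∂[p,q] = q − p. For instance
  ∂df = f − d.
The 7×21 boundary matrix has rank 6 and Smith normal form diag(1,1,1,1,1,1).

∂_2: C_2 → C_1 maps a triangle to the signed sum of its edges. For instance
  ∂abe = be − ae + ab,
  ∂dfg = fg − dg + df.
This gives a 21×14 integer matrix of rank 13; reducing to Smith normal form yields diagonal entries (1,1,1,1,1,1,1,1,1,1,1,1,1).

From H_k ≅ ker(∂_k) / im(∂_{k+1}) we obtain:

  H_0: rank C_0 − rank ∂_1 = 7 − 6 = 1, and the invariant factors of ∂_1 are all 1, so H_0 ≅ Z.
  H_1: rank ker ∂_1 − rank ∂_2 = (21 − 6) − 13 = 2, and the invariant factors of ∂_2 are all 1, so H_1 ≅ Z^2.
  H_2: rank ker ∂_2 − rank ∂_3 = (14 − 13) − 0 = 1, and there is no ∂_3, so H_2 ≅ Z.

H_0 ≅ Z,  H_1 ≅ Z^2,  H_2 ≅ Z.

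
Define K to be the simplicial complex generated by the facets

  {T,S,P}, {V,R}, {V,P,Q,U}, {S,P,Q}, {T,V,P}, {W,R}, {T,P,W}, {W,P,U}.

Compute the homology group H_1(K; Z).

H_1 = Z.

Take the total order P < Q < R < S < T < U < V < W on the vertex set. Then K (dimension 3) consists of the simplices:

  0-simplices (8): P, Q, R, S, T, U, V, W
  1-simplices (16): PQ, PS, PT, PU, PV, PW, QS, QU, QV, RV, RW, ST, TV, TW, UV, UW
  2-simplices (9): PQS, PQU, PQV, PST, PTV, PTW, PUV, PUW, QUV
  3-simplices (1): PQUV

giving chain groups C_0 ≅ Z^8, C_1 ≅ Z^16, C_2 ≅ Z^9, C_3 ≅ Z^1.

The boundary map ∂_1: C_1 → C_0 sends each edge [p,q] (with p < q) to q − p. For instance
  ∂TV = V − T.
The 8×16 boundary matrix has rank 7 and Smith normal form diag(1,1,1,1,1,1,1).

The boundary map ∂_2: C_2 → C_1 acts by ∂[p,q,r] = [q,r] − [p,r] + [p,q]. For instance
  ∂PTW = TW − PW + PT,
  ∂PTV = TV − PV + PT.
The resulting 16×9 matrix has rank 8, and its Smith normal form has invariant factors (1,1,1,1,1,1,1,1).

∂_3: C_3 → C_2 sends each 3-simplex σ to the alternating sum Σ_i (−1)^i (σ with its i-th vertex removed). For instance
  ∂PQUV = QUV − PUV + PQV − PQU.
The 9×1 boundary matrix has rank 1 and Smith normal form diag(1).

From H_k ≅ ker(∂_k) / im(∂_{k+1}) we obtain:

  H_1: rank ker ∂_1 − rank ∂_2 = (16 − 7) − 8 = 1, and the invariant factors of ∂_2 are all 1, so H_1 = Z.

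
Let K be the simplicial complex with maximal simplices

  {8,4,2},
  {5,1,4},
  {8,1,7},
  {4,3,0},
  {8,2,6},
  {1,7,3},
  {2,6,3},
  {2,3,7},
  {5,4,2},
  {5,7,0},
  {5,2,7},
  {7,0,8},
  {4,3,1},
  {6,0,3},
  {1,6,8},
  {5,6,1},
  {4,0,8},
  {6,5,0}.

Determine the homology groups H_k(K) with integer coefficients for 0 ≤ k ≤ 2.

H_0 ≅ Z,  H_1 ≅ Z^2,  H_2 ≅ Z.

We work with the vertex ordering 0 < 1 < 2 < 3 < 4 < 5 < 6 < 7 < 8. The simplices of K, each written with vertices in increasing order, are:

  0-simplices (9): [0], [1], [2], [3], [4], [5], [6], [7], [8]
  1-simplices (27): (27 of them)
  2-simplices (18): [0,3,4], [0,3,6], [0,4,8], [0,5,6], [0,5,7], [0,7,8], [1,3,4], [1,3,7], [1,4,5], [1,5,6], [1,6,8], [1,7,8], [2,3,6], [2,3,7], [2,4,5], [2,4,8], [2,5,7], [2,6,8]

giving chain groups C_0 ≅ Z^9, C_1 ≅ Z^27, C_2 ≅ Z^18.

The boundary map ∂_1: C_1 → C_0 maps an edge to its endpoints' difference, ∂[p,q] = q − p. For instance
  ∂[4,5] = [5] − [4].
The 9×27 boundary matrix has rank 8 and Smith normal form diag(1,1,1,1,1,1,1,1).

Boundary ∂_2: C_2 → C_1 maps a triangle to the signed sum of its edges. For instance
  ∂[0,3,6] = [3,6] − [0,6] + [0,3],
  ∂[0,5,6] = [5,6] − [0,6] + [0,5].
The 27×18 boundary matrix has rank 17 and Smith normal form diag(1,1,1,1,1,1,1,1,1,1,1,1,1,1,1,1,1).

Now H_k = ker ∂_k / im ∂_{k+1}, so:

  H_0: rank C_0 − rank ∂_1 = 9 − 8 = 1, and the invariant factors of ∂_1 are all 1, so H_0 = Z.
  H_1: rank ker ∂_1 − rank ∂_2 = (27 − 8) − 17 = 2, and the invariant factors of ∂_2 are all 1, so H_1 = Z^2.
  H_2: rank ker ∂_2 − rank ∂_3 = (18 − 17) − 0 = 1, and there is no ∂_3, so H_2 = Z.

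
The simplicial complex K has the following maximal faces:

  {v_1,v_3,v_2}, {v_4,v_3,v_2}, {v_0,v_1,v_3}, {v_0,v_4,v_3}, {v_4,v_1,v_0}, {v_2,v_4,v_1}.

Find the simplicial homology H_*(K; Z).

H_0 = Z,  H_1 = 0,  H_2 = Z.

Order the vertices as v_0 < v_1 < v_2 < v_3 < v_4. Listing each simplex with vertices in this order, K has dimension 2 with simplices:

  0-simplices (5): [v_0], [v_1], [v_2], [v_3], [v_4]
  1-simplices (9): [v_0,v_1], [v_0,v_3], [v_0,v_4], [v_1,v_2], [v_1,v_3], [v_1,v_4], [v_2,v_3], [v_2,v_4], [v_3,v_4]
  2-simplices (6): [v_0,v_1,v_3], [v_0,v_1,v_4], [v_0,v_3,v_4], [v_1,v_2,v_3], [v_1,v_2,v_4], [v_2,v_3,v_4]

Hence C_0 ≅ Z^5, C_1 ≅ Z^9, C_2 ≅ Z^6.

∂_1: C_1 → C_0 sends each edge [p,q] (with p < q) to q − p.
The 5×9 boundary matrix has rank 4 and Smith normal form diag(1,1,1,1).

∂_2: C_2 → C_1 maps a triangle to the signed sum of its edges. For instance
  ∂[v_0,v_3,v_4] = [v_3,v_4] − [v_0,v_4] + [v_0,v_3],
  ∂[v_0,v_1,v_3] = [v_1,v_3] − [v_0,v_3] + [v_0,v_1].
As a 9×6 matrix over Z this has rank 5, with invariant factors (1,1,1,1,1).

Computing H_k = (kernel of ∂_k) / (image of ∂_{k+1}):

  H_0: rank C_0 − rank ∂_1 = 5 − 4 = 1, and the invariant factors of ∂_1 are all 1, so H_0 = Z.
  H_1: rank ker ∂_1 − rank ∂_2 = (9 − 4) − 5 = 0, and the invariant factors of ∂_2 are all 1, so H_1 = 0.
  H_2: rank ker ∂_2 − rank ∂_3 = (6 − 5) − 0 = 1, and there is no ∂_3, so H_2 = Z.

As a check, the Euler characteristic is 5 − 9 + 6 = 2, which agrees with 1 − 0 + 1 = 2.
(K is a triangulation of the 2-sphere S^2.)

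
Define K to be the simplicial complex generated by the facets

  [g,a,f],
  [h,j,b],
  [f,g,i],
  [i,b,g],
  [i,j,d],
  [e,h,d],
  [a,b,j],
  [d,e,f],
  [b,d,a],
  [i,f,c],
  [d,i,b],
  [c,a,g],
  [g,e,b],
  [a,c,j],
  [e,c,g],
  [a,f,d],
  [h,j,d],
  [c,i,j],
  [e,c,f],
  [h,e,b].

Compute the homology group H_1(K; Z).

Fix the vertex order a < b < c < d < e < f < g < h < i < j and write every simplex with vertices in increasing order. Then dim K = 2 and the simplices of K are:

  0-simplices (10): a, b, c, d, e, f, g, h, i, j
  1-simplices (30): ab, ac, ad, af, ag, aj, bd, be, bg, bh, bi, bj, ce, cf, cg, ci, cj, de, df, dh, di, dj, ef, eg, eh, fg, fi, gi, hj, ij
  2-simplices (20): abd, abj, acg, acj, adf, afg, bdi, beg, beh, bgi, bhj, cef, ceg, cfi, cij, def, deh, dhj, dij, fgi

Hence C_0 ≅ Z^10, C_1 ≅ Z^30, C_2 ≅ Z^20.

The boundary map ∂_1: C_1 → C_0 maps an edge to its endpoints' difference, ∂[p,q] = q − p. For instance
  ∂ci = i − c.
This gives a 10×30 integer matrix of rank 9; reducing to Smith normal form yields diagonal entries (1,1,1,1,1,1,1,1,1).

∂_2: C_2 → C_1 maps a triangle to the signed sum of its edges. For instance
  ∂adf = df − af + ad,
  ∂cfi = fi − ci + cf.
The resulting 30×20 matrix has rank 20, and its Smith normal form has invariant factors (1,1,1,1,1,1,1,1,1,1,1,1,1,1,1,1,1,1,1,2).

Reading off H_k = ker ∂_k / im ∂_{k+1}:

  H_1: rank ker ∂_1 − rank ∂_2 = (30 − 9) − 20 = 1, and ∂_2 has invariant factor 2 > 1, so H_1 = Z ⊕ Z/2.

(K is a triangulation of the Klein bottle.)

H_1 = Z ⊕ Z/2.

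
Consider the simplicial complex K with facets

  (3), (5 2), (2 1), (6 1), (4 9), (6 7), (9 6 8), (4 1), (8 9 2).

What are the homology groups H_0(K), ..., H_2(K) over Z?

H_0 ≅ Z^2,  H_1 ≅ Z^2,  H_2 = 0.

Take the total order 1 < 2 < 3 < 4 < 5 < 6 < 7 < 8 < 9 on the vertex set. Then K (dimension 2) consists of the simplices:

  0-simplices (9): [1], [2], [3], [4], [5], [6], [7], [8], [9]
  1-simplices (11): [1,2], [1,4], [1,6], [2,5], [2,8], [2,9], [4,9], [6,7], [6,8], [6,9], [8,9]
  2-simplices (2): [2,8,9], [6,8,9]

giving chain groups C_0 ≅ Z^9, C_1 ≅ Z^11, C_2 ≅ Z^2.

The boundary map ∂_1: C_1 → C_0 sends each edge [p,q] (with p < q) to q − p.
The resulting 9×11 matrix has rank 7, and its Smith normal form has invariant factors (1,1,1,1,1,1,1).

The boundary map ∂_2: C_2 → C_1 acts by ∂[p,q,r] = [q,r] − [p,r] + [p,q]. For instance
  ∂[6,8,9] = [8,9] − [6,9] + [6,8],
  ∂[2,8,9] = [8,9] − [2,9] + [2,8].
The 11×2 boundary matrix has rank 2 and Smith normal form diag(1,1).

Now H_k = ker ∂_k / im ∂_{k+1}, so:

  H_0: rank C_0 − rank ∂_1 = 9 − 7 = 2, and the invariant factors of ∂_1 are all 1, so H_0 ≅ Z^2.
  H_1: rank ker ∂_1 − rank ∂_2 = (11 − 7) − 2 = 2, and the invariant factors of ∂_2 are all 1, so H_1 ≅ Z^2.
  H_2: rank ker ∂_2 − rank ∂_3 = (2 − 2) − 0 = 0, and there is no ∂_3, so H_2 ≅ 0.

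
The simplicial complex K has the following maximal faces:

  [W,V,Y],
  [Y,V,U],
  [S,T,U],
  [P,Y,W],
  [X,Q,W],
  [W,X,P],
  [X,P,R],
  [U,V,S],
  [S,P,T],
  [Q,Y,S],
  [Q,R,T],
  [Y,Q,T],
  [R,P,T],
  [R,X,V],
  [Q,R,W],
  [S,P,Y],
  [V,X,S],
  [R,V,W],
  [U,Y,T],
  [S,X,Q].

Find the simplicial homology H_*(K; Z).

H_0 = Z,  H_1 = Z ⊕ Z/2Z,  H_2 = 0.

We work with the vertex ordering P < Q < R < S < T < U < V < W < X < Y. The simplices of K, each written with vertices in increasing order, are:

  0-simplices (10): P, Q, R, S, T, U, V, W, X, Y
  1-simplices (30): PR, PS, PT, PW, PX, PY, QR, QS, QT, QW, QX, QY, RT, RV, RW, RX, ST, SU, SV, SX, SY, TU, TY, UV, UY, VW, VX, VY, WX, WY
  2-simplices (20): PRT, PRX, PST, PSY, PWX, PWY, QRT, QRW, QSX, QSY, QTY, QWX, RVW, RVX, STU, SUV, SVX, TUY, UVY, VWY

giving chain groups C_0 ≅ Z^10, C_1 ≅ Z^30, C_2 ≅ Z^20.

∂_1: C_1 → C_0 is given by ∂[p,q] = [q] − [p].
This gives a 10×30 integer matrix of rank 9; reducing to Smith normal form yields diagonal entries (1,1,1,1,1,1,1,1,1).

∂_2: C_2 → C_1 maps a triangle to the signed sum of its edges. For instance
  ∂QRT = RT − QT + QR,
  ∂QRW = RW − QW + QR.
As a 30×20 matrix over Z this has rank 20, with invariant factors (1,1,1,1,1,1,1,1,1,1,1,1,1,1,1,1,1,1,1,2).

From H_k ≅ ker(∂_k) / im(∂_{k+1}) we obtain:

  H_0: rank C_0 − rank ∂_1 = 10 − 9 = 1, and the invariant factors of ∂_1 are all 1, so H_0 ≅ Z.
  H_1: rank ker ∂_1 − rank ∂_2 = (30 − 9) − 20 = 1, and ∂_2 has invariant factor 2 > 1, so H_1 ≅ Z ⊕ Z/2Z.
  H_2: rank ker ∂_2 − rank ∂_3 = (20 − 20) − 0 = 0, and there is no ∂_3, so H_2 ≅ 0.

As a check, the Euler characteristic is 10 − 30 + 20 = 0, which agrees with 1 − 1 + 0 = 0.
(K is a triangulation of the Klein bottle.)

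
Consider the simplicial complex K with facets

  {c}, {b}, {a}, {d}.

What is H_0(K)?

H_0 = Z^4.

We work with the vertex ordering a < b < c < d. The simplices of K, each written with vertices in increasing order, are:

  0-simplices (4): a, b, c, d

Hence C_0 ≅ Z^4.

Reading off H_k = ker ∂_k / im ∂_{k+1}:

  H_0: rank C_0 − rank ∂_1 = 4 − 0 = 4, and there is no ∂_1, so H_0 = Z^4.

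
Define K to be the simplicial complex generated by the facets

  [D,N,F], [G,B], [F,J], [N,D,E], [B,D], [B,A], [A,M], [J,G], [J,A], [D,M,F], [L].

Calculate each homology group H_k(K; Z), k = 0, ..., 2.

H_0 = Z^2,  H_1 = Z^3,  H_2 = 0.

K has 10 vertices, 14 edges, 3 triangles.
rank ∂_0 = 0, rank ∂_1 = 8 ⇒ b_0 = 10 − 0 − 8 = 2; all invariant factors of ∂_1 are 1 so no torsion. So H_0 = Z^2.
rank ∂_1 = 8, rank ∂_2 = 3 ⇒ b_1 = 14 − 8 − 3 = 3; all invariant factors of ∂_2 are 1 so no torsion. So H_1 = Z^3.
rank ∂_2 = 3, rank ∂_3 = 0 ⇒ b_2 = 3 − 3 − 0 = 0. So H_2 = 0.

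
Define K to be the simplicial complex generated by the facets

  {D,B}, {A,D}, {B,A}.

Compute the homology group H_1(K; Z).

Fix the vertex order A < B < D and write every simplex with vertices in increasing order. Then dim K = 1 and the simplices of K are:

  0-simplices (3): A, B, D
  1-simplices (3): AB, AD, BD

giving chain groups C_0 ≅ Z^3, C_1 ≅ Z^3.

Boundary ∂_1: C_1 → C_0 sends each edge [p,q] (with p < q) to q − p. For instance
  ∂AD = D − A.
The resulting 3×3 matrix has rank 2, and its Smith normal form has invariant factors (1,1).

Now H_k = ker ∂_k / im ∂_{k+1}, so:

  H_1: rank ker ∂_1 − rank ∂_2 = (3 − 2) − 0 = 1, and there is no ∂_2, so H_1 = Z.

H_1 = Z.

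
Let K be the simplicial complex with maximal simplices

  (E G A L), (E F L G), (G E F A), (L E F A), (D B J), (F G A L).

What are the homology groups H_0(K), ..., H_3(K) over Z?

H_0 ≅ Z^2,  H_1 = 0,  H_2 = 0,  H_3 ≅ Z.

Fix the vertex order A < B < D < E < F < G < J < L and write every simplex with vertices in increasing order. Then dim K = 3 and the simplices of K are:

  0-simplices (8): A, B, D, E, F, G, J, L
  1-simplices (13): AE, AF, AG, AL, BD, BJ, DJ, EF, EG, EL, FG, FL, GL
  2-simplices (11): AEF, AEG, AEL, AFG, AFL, AGL, BDJ, EFG, EFL, EGL, FGL
  3-simplices (5): AEFG, AEFL, AEGL, AFGL, EFGL

so the chain groups are C_0 ≅ Z^8, C_1 ≅ Z^13, C_2 ≅ Z^11, C_3 ≅ Z^5.

∂_1: C_1 → C_0 is given by ∂[p,q] = [q] − [p]. For instance
  ∂AF = F − A.
The 8×13 boundary matrix has rank 6 and Smith normal form diag(1,1,1,1,1,1).

∂_2: C_2 → C_1 maps a triangle to the signed sum of its edges. For instance
  ∂BDJ = DJ − BJ + BD,
  ∂AEL = EL − AL + AE.
The resulting 13×11 matrix has rank 7, and its Smith normal form has invariant factors (1,1,1,1,1,1,1).

∂_3: C_3 → C_2 sends each 3-simplex σ to the alternating sum Σ_i (−1)^i (σ with its i-th vertex removed). For instance
  ∂AEGL = EGL − AGL + AEL − AEG,
  ∂AEFG = EFG − AFG + AEG − AEF.
The resulting 11×5 matrix has rank 4, and its Smith normal form has invariant factors (1,1,1,1).

From H_k ≅ ker(∂_k) / im(∂_{k+1}) we obtain:

  H_0: rank C_0 − rank ∂_1 = 8 − 6 = 2, and the invariant factors of ∂_1 are all 1, so H_0 ≅ Z^2.
  H_1: rank ker ∂_1 − rank ∂_2 = (13 − 6) − 7 = 0, and the invariant factors of ∂_2 are all 1, so H_1 ≅ 0.
  H_2: rank ker ∂_2 − rank ∂_3 = (11 − 7) − 4 = 0, and the invariant factors of ∂_3 are all 1, so H_2 ≅ 0.
  H_3: rank ker ∂_3 − rank ∂_4 = (5 − 4) − 0 = 1, and there is no ∂_4, so H_3 ≅ Z.

As a check, the Euler characteristic is 8 − 13 + 11 − 5 = 1, which agrees with 2 − 0 + 0 − 1 = 1.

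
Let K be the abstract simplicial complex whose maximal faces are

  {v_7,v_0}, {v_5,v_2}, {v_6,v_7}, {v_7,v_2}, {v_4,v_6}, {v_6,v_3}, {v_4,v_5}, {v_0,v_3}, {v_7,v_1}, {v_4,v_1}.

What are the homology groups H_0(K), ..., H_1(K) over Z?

H_0 ≅ Z,  H_1 ≅ Z^3.

Order the vertices as v_0 < v_1 < v_2 < v_3 < v_4 < v_5 < v_6 < v_7. Listing each simplex with vertices in this order, K has dimension 1 with simplices:

  0-simplices (8): [v_0], [v_1], [v_2], [v_3], [v_4], [v_5], [v_6], [v_7]
  1-simplices (10): [v_0,v_3], [v_0,v_7], [v_1,v_4], [v_1,v_7], [v_2,v_5], [v_2,v_7], [v_3,v_6], [v_4,v_5], [v_4,v_6], [v_6,v_7]

so the chain groups are C_0 ≅ Z^8, C_1 ≅ Z^10.

The boundary map ∂_1: C_1 → C_0 sends each edge [p,q] (with p < q) to q − p.
The resulting 8×10 matrix has rank 7, and its Smith normal form has invariant factors (1,1,1,1,1,1,1).

Now H_k = ker ∂_k / im ∂_{k+1}, so:

  H_0: rank C_0 − rank ∂_1 = 8 − 7 = 1, and the invariant factors of ∂_1 are all 1, so H_0 ≅ Z.
  H_1: rank ker ∂_1 − rank ∂_2 = (10 − 7) − 0 = 3, and there is no ∂_2, so H_1 ≅ Z^3.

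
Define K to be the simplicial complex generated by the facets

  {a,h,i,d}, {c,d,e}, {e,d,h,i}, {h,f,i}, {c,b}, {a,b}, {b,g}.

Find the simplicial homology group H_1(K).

Take the total order a < b < c < d < e < f < g < h < i on the vertex set. Then K (dimension 3) consists of the simplices:

  0-simplices (9): a, b, c, d, e, f, g, h, i
  1-simplices (16): ab, ad, ah, ai, bc, bg, cd, ce, de, dh, di, eh, ei, fh, fi, hi
  2-simplices (9): adh, adi, ahi, cde, deh, dei, dhi, ehi, fhi
  3-simplices (2): adhi, dehi

Hence C_0 ≅ Z^9, C_1 ≅ Z^16, C_2 ≅ Z^9, C_3 ≅ Z^2.

Boundary ∂_1: C_1 → C_0 maps an edge to its endpoints' difference, ∂[p,q] = q − p.
The 9×16 boundary matrix has rank 8 and Smith normal form diag(1,1,1,1,1,1,1,1).

The boundary map ∂_2: C_2 → C_1 sends each 2-simplex [p,q,r] to [q,r] − [p,r] + [p,q]. For instance
  ∂dei = ei − di + de,
  ∂dhi = hi − di + dh.
This gives a 16×9 integer matrix of rank 7; reducing to Smith normal form yields diagonal entries (1,1,1,1,1,1,1).

∂_3: C_3 → C_2 sends each 3-simplex σ to the alternating sum Σ_i (−1)^i (σ with its i-th vertex removed). For instance
  ∂dehi = ehi − dhi + dei − deh,
  ∂adhi = dhi − ahi + adi − adh.
This gives a 9×2 integer matrix of rank 2; reducing to Smith normal form yields diagonal entries (1,1).

Reading off H_k = ker ∂_k / im ∂_{k+1}:

  H_1: rank ker ∂_1 − rank ∂_2 = (16 − 8) − 7 = 1, and the invariant factors of ∂_2 are all 1, so H_1 ≅ Z.

H_1 = Z.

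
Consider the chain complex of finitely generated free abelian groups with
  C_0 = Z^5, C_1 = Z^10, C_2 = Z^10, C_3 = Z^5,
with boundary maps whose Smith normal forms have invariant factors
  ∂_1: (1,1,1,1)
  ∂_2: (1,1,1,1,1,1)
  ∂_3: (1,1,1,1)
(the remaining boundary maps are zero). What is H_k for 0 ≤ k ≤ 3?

H_0: b_0 = 5 − 0 − 4 = 1; torsion from ∂_1 factors > 1: none. So H_0 = Z.
H_1: b_1 = 10 − 4 − 6 = 0; torsion from ∂_2 factors > 1: none. So H_1 = 0.
H_2: b_2 = 10 − 6 − 4 = 0; torsion from ∂_3 factors > 1: none. So H_2 = 0.
H_3: b_3 = 5 − 4 − 0 = 1; torsion from ∂_4 factors > 1: none. So H_3 = Z.

H_0 = Z,  H_1 = 0,  H_2 = 0,  H_3 = Z.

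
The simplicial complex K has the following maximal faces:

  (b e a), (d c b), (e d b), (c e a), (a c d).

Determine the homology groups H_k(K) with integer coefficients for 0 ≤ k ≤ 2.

K has 5 vertices, 10 edges, 5 triangles.
rank ∂_0 = 0, rank ∂_1 = 4 ⇒ b_0 = 5 − 0 − 4 = 1; all invariant factors of ∂_1 are 1 so no torsion. So H_0 ≅ Z.
rank ∂_1 = 4, rank ∂_2 = 5 ⇒ b_1 = 10 − 4 − 5 = 1; all invariant factors of ∂_2 are 1 so no torsion. So H_1 ≅ Z.
rank ∂_2 = 5, rank ∂_3 = 0 ⇒ b_2 = 5 − 5 − 0 = 0. So H_2 ≅ 0.

H_0 = Z,  H_1 = Z,  H_2 = 0.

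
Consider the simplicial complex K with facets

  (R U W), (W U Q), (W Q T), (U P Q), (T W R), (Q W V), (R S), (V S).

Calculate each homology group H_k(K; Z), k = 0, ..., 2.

Take the total order P < Q < R < S < T < U < V < W on the vertex set. Then K (dimension 2) consists of the simplices:

  0-simplices (8): P, Q, R, S, T, U, V, W
  1-simplices (14): PQ, PU, QT, QU, QV, QW, RS, RT, RU, RW, SV, TW, UW, VW
  2-simplices (6): PQU, QTW, QUW, QVW, RTW, RUW

giving chain groups C_0 ≅ Z^8, C_1 ≅ Z^14, C_2 ≅ Z^6.

Boundary ∂_1: C_1 → C_0 maps an edge to its endpoints' difference, ∂[p,q] = q − p.
As a 8×14 matrix over Z this has rank 7, with invariant factors (1,1,1,1,1,1,1).

Boundary ∂_2: C_2 → C_1 sends each 2-simplex [p,q,r] to [q,r] − [p,r] + [p,q]. For instance
  ∂QUW = UW − QW + QU,
  ∂PQU = QU − PU + PQ.
The resulting 14×6 matrix has rank 6, and its Smith normal form has invariant factors (1,1,1,1,1,1).

From H_k ≅ ker(∂_k) / im(∂_{k+1}) we obtain:

  H_0: rank C_0 − rank ∂_1 = 8 − 7 = 1, and the invariant factors of ∂_1 are all 1, so H_0 = Z.
  H_1: rank ker ∂_1 − rank ∂_2 = (14 − 7) − 6 = 1, and the invariant factors of ∂_2 are all 1, so H_1 = Z.
  H_2: rank ker ∂_2 − rank ∂_3 = (6 − 6) − 0 = 0, and there is no ∂_3, so H_2 = 0.

H_0 = Z,  H_1 = Z,  H_2 = 0.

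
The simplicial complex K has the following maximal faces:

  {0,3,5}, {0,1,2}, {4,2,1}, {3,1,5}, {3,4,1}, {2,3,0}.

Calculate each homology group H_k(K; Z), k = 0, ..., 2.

Order the vertices as 0 < 1 < 2 < 3 < 4 < 5. Listing each simplex with vertices in this order, K has dimension 2 with simplices:

  0-simplices (6): [0], [1], [2], [3], [4], [5]
  1-simplices (12): [0,1], [0,2], [0,3], [0,5], [1,2], [1,3], [1,4], [1,5], [2,3], [2,4], [3,4], [3,5]
  2-simplices (6): [0,1,2], [0,2,3], [0,3,5], [1,2,4], [1,3,4], [1,3,5]

so the chain groups are C_0 ≅ Z^6, C_1 ≅ Z^12, C_2 ≅ Z^6.

∂_1: C_1 → C_0 sends each edge [p,q] (with p < q) to q − p. For instance
  ∂[0,3] = [3] − [0].
The resulting 6×12 matrix has rank 5, and its Smith normal form has invariant factors (1,1,1,1,1).

Boundary ∂_2: C_2 → C_1 maps a triangle to the signed sum of its edges. For instance
  ∂[0,2,3] = [2,3] − [0,3] + [0,2],
  ∂[0,1,2] = [1,2] − [0,2] + [0,1].
The 12×6 boundary matrix has rank 6 and Smith normal form diag(1,1,1,1,1,1).

Computing H_k = (kernel of ∂_k) / (image of ∂_{k+1}):

  H_0: rank C_0 − rank ∂_1 = 6 − 5 = 1, and the invariant factors of ∂_1 are all 1, so H_0 = Z.
  H_1: rank ker ∂_1 − rank ∂_2 = (12 − 5) − 6 = 1, and the invariant factors of ∂_2 are all 1, so H_1 = Z.
  H_2: rank ker ∂_2 − rank ∂_3 = (6 − 6) − 0 = 0, and there is no ∂_3, so H_2 = 0.

(K is a triangulation of the cylinder S^1 x I.)

H_0 = Z,  H_1 = Z,  H_2 = 0.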